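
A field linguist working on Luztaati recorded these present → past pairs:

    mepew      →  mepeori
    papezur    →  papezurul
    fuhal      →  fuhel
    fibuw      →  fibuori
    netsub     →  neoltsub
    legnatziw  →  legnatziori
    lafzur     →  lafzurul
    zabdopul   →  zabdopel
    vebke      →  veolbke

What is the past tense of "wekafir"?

fibuw and papezur both have last vowel 'u' yet inflect differently (fibuori, papezurul), so the last vowel is not what conditions the rule; the final letter is.
"wekafir" ends in -r. The stems ending in -r (papezur → papezurul, lafzur → lafzurul) add -ul.
The other patterns: stems ending in -w drop the final letter and add -ori; stems ending in -l change the last vowel to 'e'; stems ending in -b or -e insert -ol- after the first vowel.
So wekafir → wekafirul.

wekafirul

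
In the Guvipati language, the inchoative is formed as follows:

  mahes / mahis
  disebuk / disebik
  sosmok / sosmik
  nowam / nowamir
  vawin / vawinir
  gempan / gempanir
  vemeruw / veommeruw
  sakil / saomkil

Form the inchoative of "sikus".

disebuk and vemeruw both have last vowel 'u' yet inflect differently (disebik, veommeruw), so the last vowel is not what conditions the rule; the final letter is.
"sikus" ends in -s. The one such stem in the data (mahes → mahis) changes the last vowel to 'i' (as do disebuk, sosmok), so the same rule applies.
The other patterns: stems ending in -m or -n add -ir; stems ending in -l or -w insert -om- after the first vowel.
So sikus → sikis.

sikis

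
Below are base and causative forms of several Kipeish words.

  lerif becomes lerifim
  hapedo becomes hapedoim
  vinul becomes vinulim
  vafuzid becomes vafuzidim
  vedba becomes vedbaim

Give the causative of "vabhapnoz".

Every pair shown (lerif → lerifim, hapedo → hapedoim, vinul → vinulim, …) follows the same rule: add -im.
So vabhapnoz → vabhapnozim.

vabhapnozim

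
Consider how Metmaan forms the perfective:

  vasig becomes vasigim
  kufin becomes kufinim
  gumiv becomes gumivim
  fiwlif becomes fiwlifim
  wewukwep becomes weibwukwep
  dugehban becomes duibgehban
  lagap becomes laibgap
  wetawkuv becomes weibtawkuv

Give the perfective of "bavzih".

kufin and dugehban both end in -n yet inflect differently (kufinim, duibgehban), so the final letter is not what conditions the rule; the last vowel is.
"bavzih" has last vowel 'i'. The stems whose last vowel is 'i' (vasig → vasigim, kufin → kufinim, gumiv → gumivim) add -im.
The other pattern: stems whose last vowel is 'a', 'e' or 'u' insert -ib- after the first vowel.
So bavzih → bavzihim.

bavzihim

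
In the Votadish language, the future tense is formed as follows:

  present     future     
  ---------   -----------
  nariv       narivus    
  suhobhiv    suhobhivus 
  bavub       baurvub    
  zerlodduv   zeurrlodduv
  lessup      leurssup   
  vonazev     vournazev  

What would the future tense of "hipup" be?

hiurpup

"hipup" has last vowel 'u'. The stems whose last vowel is 'u' (bavub → baurvub, zerlodduv → zeurrlodduv, lessup → leurssup) insert -ur- after the first vowel.
So hipup → hiurpup.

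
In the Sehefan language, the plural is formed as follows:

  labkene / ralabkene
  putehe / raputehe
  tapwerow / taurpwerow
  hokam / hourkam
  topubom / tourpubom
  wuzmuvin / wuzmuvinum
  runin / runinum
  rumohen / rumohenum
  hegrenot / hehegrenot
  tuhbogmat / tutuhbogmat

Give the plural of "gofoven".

gofovenum

labkene and rumohen both have last vowel 'e' yet inflect differently (ralabkene, rumohenum), so the last vowel is not what conditions the rule; the final letter is.
"gofoven" ends in -n. The stems ending in -n (wuzmuvin → wuzmuvinum, runin → runinum, rumohen → rumohenum) add -um.
So gofoven → gofovenum.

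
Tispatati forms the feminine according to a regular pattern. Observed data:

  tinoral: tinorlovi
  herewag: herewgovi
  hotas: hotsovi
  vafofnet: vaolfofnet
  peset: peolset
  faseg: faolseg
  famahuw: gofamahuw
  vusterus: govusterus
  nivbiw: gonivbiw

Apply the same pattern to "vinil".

"vinil" has last vowel 'i'. The one such stem in the data (nivbiw → gonivbiw) adds the prefix go-, so the same rule applies.
The other patterns: stems whose last vowel is 'a' delete the last vowel and add -ovi; stems whose last vowel is 'e' insert -ol- after the first vowel.
So vinil → govinil.

govinil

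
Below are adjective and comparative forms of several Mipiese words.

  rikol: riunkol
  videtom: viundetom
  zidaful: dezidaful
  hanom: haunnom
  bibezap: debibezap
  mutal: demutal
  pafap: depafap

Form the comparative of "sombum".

rikol and zidaful both end in -l yet inflect differently (riunkol, dezidaful), so the final letter is not what conditions the rule; the last vowel is.
"sombum" has last vowel 'u'. The one such stem in the data (zidaful → dezidaful) adds the prefix de-, so the same rule applies.
So sombum → desombum.

desombum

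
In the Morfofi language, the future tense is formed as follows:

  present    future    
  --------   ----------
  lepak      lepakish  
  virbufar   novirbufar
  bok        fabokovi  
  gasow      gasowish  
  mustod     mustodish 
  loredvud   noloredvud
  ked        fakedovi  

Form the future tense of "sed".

fasedovi

bok and lepak both end in -k yet inflect differently (fabokovi, lepakish), so the final letter is not what conditions the rule; the number of vowels is.
"sed" has 1 vowel. The stems with 1 vowel (ked → fakedovi, bok → fabokovi) add fa- … -ovi around the stem.
The other patterns: stems with 2 vowels add -ish; stems with 3 vowels add the prefix no-.
So sed → fasedovi.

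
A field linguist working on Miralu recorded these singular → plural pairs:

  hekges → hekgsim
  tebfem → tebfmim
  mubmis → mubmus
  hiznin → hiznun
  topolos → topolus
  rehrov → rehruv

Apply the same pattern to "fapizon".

hekges and mubmis both end in -s yet inflect differently (hekgsim, mubmus), so the final letter is not what conditions the rule; the last vowel is.
"fapizon" has last vowel 'o'. The stems whose last vowel is 'o' (topolos → topolus, rehrov → rehruv) change the last vowel to 'u'.
The other pattern: stems whose last vowel is 'e' delete the last vowel and add -im.
So fapizon → fapizun.

fapizun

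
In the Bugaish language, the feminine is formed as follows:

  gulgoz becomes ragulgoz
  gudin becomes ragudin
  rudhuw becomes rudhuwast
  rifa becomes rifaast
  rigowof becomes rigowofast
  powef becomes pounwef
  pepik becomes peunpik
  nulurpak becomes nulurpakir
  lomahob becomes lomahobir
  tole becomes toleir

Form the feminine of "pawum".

rigowof and powef both end in -f yet inflect differently (rigowofast, pounwef), so the final letter is not what conditions the rule; the first letter is.
"pawum" begins with p-. The stems beginning with p- (powef → pounwef, pepik → peunpik) insert -un- after the first vowel.
The other patterns: stems beginning with g- add the prefix ra-; stems beginning with r- add -ast; stems beginning with l-, n- or t- add -ir.
So pawum → paunwum.

paunwum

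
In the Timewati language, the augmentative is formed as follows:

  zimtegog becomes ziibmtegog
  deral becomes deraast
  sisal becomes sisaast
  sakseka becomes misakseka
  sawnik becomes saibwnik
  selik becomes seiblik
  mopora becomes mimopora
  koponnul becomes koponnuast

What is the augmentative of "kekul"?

kekuast

sakseka and sisal both have last vowel 'a' yet inflect differently (misakseka, sisaast), so the last vowel is not what conditions the rule; the final letter is.
"kekul" ends in -l. The stems ending in -l (sisal → sisaast, koponnul → koponnuast, deral → deraast) drop the final letter and add -ast.
So kekul → kekuast.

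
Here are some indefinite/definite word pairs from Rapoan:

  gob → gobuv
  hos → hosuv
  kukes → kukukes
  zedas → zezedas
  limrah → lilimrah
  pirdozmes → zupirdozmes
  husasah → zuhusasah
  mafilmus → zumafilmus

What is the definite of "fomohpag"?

hos and kukes both end in -s yet inflect differently (hosuv, kukukes), so the final letter is not what conditions the rule; the number of vowels is.
"fomohpag" has 3 vowels. The stems with 3 vowels (pirdozmes → zupirdozmes, husasah → zuhusasah, mafilmus → zumafilmus) add the prefix zu-.
So fomohpag → zufomohpag.

zufomohpag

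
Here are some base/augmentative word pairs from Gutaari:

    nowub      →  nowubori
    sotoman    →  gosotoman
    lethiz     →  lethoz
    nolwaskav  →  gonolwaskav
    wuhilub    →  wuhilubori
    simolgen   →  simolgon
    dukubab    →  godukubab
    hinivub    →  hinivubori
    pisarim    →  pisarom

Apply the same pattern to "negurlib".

negurlob

hinivub and dukubab both end in -b yet inflect differently (hinivubori, godukubab), so the final letter is not what conditions the rule; the last vowel is.
"negurlib" has last vowel 'i'. The stems whose last vowel is 'i' (pisarim → pisarom, lethiz → lethoz) change the last vowel to 'o'.
So negurlib → negurlob.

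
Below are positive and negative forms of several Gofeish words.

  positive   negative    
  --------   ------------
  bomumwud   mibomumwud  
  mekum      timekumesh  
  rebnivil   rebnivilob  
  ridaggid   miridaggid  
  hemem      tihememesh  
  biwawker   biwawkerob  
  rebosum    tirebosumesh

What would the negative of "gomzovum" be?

tigomzovumesh

biwawker and hemem both have last vowel 'e' yet inflect differently (biwawkerob, tihememesh), so the last vowel is not what conditions the rule; the final letter is.
"gomzovum" ends in -m. The stems ending in -m (mekum → timekumesh, rebosum → tirebosumesh, hemem → tihememesh) add ti- … -esh around the stem.
The other patterns: stems ending in -l or -r add -ob; stems ending in -d add the prefix mi-.
So gomzovum → tigomzovumesh.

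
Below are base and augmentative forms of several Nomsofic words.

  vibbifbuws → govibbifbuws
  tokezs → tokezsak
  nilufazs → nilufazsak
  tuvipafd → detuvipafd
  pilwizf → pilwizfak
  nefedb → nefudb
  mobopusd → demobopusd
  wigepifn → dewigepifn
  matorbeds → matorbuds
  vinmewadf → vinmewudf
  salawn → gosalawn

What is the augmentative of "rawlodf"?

tokezs and vibbifbuws both end in -s yet inflect differently (tokezsak, govibbifbuws), so the final letter is not what conditions the rule; the second-to-last letter is.
"rawlodf" has second-to-last letter 'd'. The stems whose second-to-last letter is 'd' (nefedb → nefudb, matorbeds → matorbuds, vinmewadf → vinmewudf) change the last vowel to 'u'.
So rawlodf → rawludf.

rawludf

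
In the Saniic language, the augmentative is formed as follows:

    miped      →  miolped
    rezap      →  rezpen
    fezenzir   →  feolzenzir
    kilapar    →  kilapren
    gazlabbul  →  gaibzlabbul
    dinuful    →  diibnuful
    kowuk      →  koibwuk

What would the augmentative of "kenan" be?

kennen

kilapar and fezenzir both end in -r yet inflect differently (kilapren, feolzenzir), so the final letter is not what conditions the rule; the last vowel is.
"kenan" has last vowel 'a'. The stems whose last vowel is 'a' (kilapar → kilapren, rezap → rezpen) delete the last vowel and add -en.
The other patterns: stems whose last vowel is 'u' insert -ib- after the first vowel; stems whose last vowel is 'e' or 'i' insert -ol- after the first vowel.
So kenan → kennen.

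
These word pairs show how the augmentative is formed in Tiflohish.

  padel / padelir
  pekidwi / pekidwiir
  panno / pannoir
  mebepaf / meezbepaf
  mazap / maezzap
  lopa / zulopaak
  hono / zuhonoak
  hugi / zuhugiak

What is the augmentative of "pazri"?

pazriir

panno and hono both end in -o yet inflect differently (pannoir, zuhonoak), so the final letter is not what conditions the rule; the first letter is.
"pazri" begins with p-. The stems beginning with p- (padel → padelir, pekidwi → pekidwiir, panno → pannoir) add -ir.
The other patterns: stems beginning with m- insert -ez- after the first vowel; stems beginning with h- or l- add zu- … -ak around the stem.
So pazri → pazriir.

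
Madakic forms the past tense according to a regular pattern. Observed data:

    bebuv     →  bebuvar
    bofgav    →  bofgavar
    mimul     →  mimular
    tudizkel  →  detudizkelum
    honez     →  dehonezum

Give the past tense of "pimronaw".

pimronawar

"pimronaw" has last vowel 'a'. The one such stem in the data (bofgav → bofgavar) adds -ar, so the same rule applies.
So pimronaw → pimronawar.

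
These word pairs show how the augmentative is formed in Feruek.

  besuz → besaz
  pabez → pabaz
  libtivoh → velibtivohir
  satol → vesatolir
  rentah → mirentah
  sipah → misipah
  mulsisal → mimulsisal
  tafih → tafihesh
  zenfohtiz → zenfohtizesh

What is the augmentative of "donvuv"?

libtivoh and rentah both end in -h yet inflect differently (velibtivohir, mirentah), so the final letter is not what conditions the rule; the last vowel is.
"donvuv" has last vowel 'u'. The one such stem in the data (besuz → besaz) changes the last vowel to 'a' (as does pabez), so the same rule applies.
The other patterns: stems whose last vowel is 'o' add ve- … -ir around the stem; stems whose last vowel is 'a' add the prefix mi-; stems whose last vowel is 'i' add -esh.
So donvuv → donvav.

donvav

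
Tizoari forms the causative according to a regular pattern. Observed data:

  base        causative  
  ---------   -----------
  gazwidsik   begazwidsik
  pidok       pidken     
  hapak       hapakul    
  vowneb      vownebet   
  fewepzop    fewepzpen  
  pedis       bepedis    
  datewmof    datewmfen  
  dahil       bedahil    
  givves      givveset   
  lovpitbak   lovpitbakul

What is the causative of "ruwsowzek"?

pidok and gazwidsik both end in -k yet inflect differently (pidken, begazwidsik), so the final letter is not what conditions the rule; the last vowel is.
"ruwsowzek" has last vowel 'e'. The stems whose last vowel is 'e' (givves → givveset, vowneb → vownebet) add -et.
So ruwsowzek → ruwsowzeket.

ruwsowzeket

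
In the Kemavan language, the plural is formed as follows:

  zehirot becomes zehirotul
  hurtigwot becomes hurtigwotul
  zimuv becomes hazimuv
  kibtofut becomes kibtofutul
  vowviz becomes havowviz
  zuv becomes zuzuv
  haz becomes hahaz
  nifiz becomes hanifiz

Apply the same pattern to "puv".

pupuv

zuv and zimuv both end in -v yet inflect differently (zuzuv, hazimuv), so the final letter is not what conditions the rule; the number of vowels is.
"puv" has 1 vowel. The stems with 1 vowel (haz → hahaz, zuv → zuzuv) repeat the first consonant+vowel as a prefix.
The other patterns: stems with 2 vowels add the prefix ha-; stems with 3 vowels add -ul.
So puv → pupuv.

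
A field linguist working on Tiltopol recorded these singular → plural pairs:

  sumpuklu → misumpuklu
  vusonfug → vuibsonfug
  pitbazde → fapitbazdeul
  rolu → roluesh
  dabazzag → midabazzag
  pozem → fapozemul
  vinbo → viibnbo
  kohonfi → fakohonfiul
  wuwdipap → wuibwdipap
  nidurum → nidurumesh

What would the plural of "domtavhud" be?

midomtavhud

nidurum and pozem both end in -m yet inflect differently (nidurumesh, fapozemul), so the final letter is not what conditions the rule; the first letter is.
"domtavhud" begins with d-. The one such stem in the data (dabazzag → midabazzag) adds the prefix mi-, so the same rule applies.
The other patterns: stems beginning with v- or w- insert -ib- after the first vowel; stems beginning with n- or r- add -esh; stems beginning with k- or p- add fa- … -ul around the stem.
So domtavhud → midomtavhud.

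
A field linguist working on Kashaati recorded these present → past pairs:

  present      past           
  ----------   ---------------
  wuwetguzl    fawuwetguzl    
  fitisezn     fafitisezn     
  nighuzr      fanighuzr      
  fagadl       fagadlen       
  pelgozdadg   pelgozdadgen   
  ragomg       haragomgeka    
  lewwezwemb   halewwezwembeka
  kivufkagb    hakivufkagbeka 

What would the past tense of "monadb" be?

"monadb" has second-to-last letter 'd'. The stems whose second-to-last letter is 'd' (fagadl → fagadlen, pelgozdadg → pelgozdadgen) add -en.
So monadb → monadben.

monadben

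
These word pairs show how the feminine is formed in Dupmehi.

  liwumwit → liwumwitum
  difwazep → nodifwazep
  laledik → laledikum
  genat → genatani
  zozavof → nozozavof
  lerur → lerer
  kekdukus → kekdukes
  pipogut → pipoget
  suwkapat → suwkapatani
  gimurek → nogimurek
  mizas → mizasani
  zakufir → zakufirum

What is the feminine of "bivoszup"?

"bivoszup" has last vowel 'u'. The stems whose last vowel is 'u' (kekdukus → kekdukes, lerur → lerer, pipogut → pipoget) change the last vowel to 'e'.
The other patterns: stems whose last vowel is 'a' add -ani; stems whose last vowel is 'i' add -um; stems whose last vowel is 'e' or 'o' add the prefix no-.
So bivoszup → bivoszep.

bivoszep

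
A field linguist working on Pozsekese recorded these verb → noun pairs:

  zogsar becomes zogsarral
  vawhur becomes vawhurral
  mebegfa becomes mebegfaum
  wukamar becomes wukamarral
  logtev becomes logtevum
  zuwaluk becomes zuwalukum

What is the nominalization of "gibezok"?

gibezokum

wukamar and mebegfa both have last vowel 'a' yet inflect differently (wukamarral, mebegfaum), so the last vowel is not what conditions the rule; the final letter is.
"gibezok" ends in -k. The one such stem in the data (zuwaluk → zuwalukum) adds -um, so the same rule applies.
So gibezok → gibezokum.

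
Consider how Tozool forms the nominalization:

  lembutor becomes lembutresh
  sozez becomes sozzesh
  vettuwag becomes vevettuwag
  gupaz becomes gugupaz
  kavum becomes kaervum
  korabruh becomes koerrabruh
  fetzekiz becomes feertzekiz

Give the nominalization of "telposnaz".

tetelposnaz

gupaz and fetzekiz both end in -z yet inflect differently (gugupaz, feertzekiz), so the final letter is not what conditions the rule; the last vowel is.
"telposnaz" has last vowel 'a'. The stems whose last vowel is 'a' (gupaz → gugupaz, vettuwag → vevettuwag) repeat the first consonant+vowel as a prefix.
The other patterns: stems whose last vowel is 'i' or 'u' insert -er- after the first vowel; stems whose last vowel is 'e' or 'o' delete the last vowel and add -esh.
So telposnaz → tetelposnaz.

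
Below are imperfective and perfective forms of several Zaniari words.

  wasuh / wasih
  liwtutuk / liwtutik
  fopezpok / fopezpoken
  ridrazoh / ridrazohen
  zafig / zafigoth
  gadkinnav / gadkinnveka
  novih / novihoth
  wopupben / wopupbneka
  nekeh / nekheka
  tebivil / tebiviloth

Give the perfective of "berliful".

berlifil

nekeh and wasuh both end in -h yet inflect differently (nekheka, wasih), so the final letter is not what conditions the rule; the last vowel is.
"berliful" has last vowel 'u'. The stems whose last vowel is 'u' (liwtutuk → liwtutik, wasuh → wasih) change the last vowel to 'i'.
So berliful → berlifil.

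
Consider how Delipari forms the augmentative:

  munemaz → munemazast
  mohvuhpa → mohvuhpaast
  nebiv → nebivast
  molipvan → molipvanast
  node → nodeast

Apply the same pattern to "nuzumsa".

nuzumsaast

Every pair shown (munemaz → munemazast, mohvuhpa → mohvuhpaast, nebiv → nebivast, …) follows the same rule: add -ast.
So nuzumsa → nuzumsaast.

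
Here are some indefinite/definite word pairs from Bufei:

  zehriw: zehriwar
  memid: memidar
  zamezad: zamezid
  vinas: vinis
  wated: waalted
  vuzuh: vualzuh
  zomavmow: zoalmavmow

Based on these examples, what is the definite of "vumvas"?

memid and zamezad both end in -d yet inflect differently (memidar, zamezid), so the final letter is not what conditions the rule; the last vowel is.
"vumvas" has last vowel 'a'. The stems whose last vowel is 'a' (zamezad → zamezid, vinas → vinis) change the last vowel to 'i'.
So vumvas → vumvis.

vumvis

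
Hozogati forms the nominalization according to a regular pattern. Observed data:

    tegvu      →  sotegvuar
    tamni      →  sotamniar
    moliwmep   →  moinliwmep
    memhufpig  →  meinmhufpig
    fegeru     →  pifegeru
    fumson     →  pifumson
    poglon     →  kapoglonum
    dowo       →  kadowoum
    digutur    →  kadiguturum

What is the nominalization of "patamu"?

tegvu and fegeru both end in -u yet inflect differently (sotegvuar, pifegeru), so the final letter is not what conditions the rule; the first letter is.
"patamu" begins with p-. The one such stem in the data (poglon → kapoglonum) adds ka- … -um around the stem, so the same rule applies.
So patamu → kapatamuum.

kapatamuum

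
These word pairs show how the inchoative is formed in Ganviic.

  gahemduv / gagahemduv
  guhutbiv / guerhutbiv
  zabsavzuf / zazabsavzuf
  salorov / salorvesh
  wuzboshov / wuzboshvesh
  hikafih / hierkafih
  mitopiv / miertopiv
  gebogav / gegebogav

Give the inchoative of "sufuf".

susufuf

"sufuf" has last vowel 'u'. The stems whose last vowel is 'u' (zabsavzuf → zazabsavzuf, gahemduv → gagahemduv) repeat the first consonant+vowel as a prefix.
The other patterns: stems whose last vowel is 'i' insert -er- after the first vowel; stems whose last vowel is 'o' delete the last vowel and add -esh.
So sufuf → susufuf.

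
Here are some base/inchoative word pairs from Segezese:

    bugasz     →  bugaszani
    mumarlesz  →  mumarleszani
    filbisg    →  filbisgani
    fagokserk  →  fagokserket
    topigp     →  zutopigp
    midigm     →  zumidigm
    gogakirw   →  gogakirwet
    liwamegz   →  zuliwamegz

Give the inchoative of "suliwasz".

liwamegz and bugasz both end in -z yet inflect differently (zuliwamegz, bugaszani), so the final letter is not what conditions the rule; the second-to-last letter is.
"suliwasz" has second-to-last letter 's'. The stems whose second-to-last letter is 's' (bugasz → bugaszani, mumarlesz → mumarleszani, filbisg → filbisgani) add -ani.
The other patterns: stems whose second-to-last letter is 'g' add the prefix zu-; stems whose second-to-last letter is 'r' add -et.
So suliwasz → suliwaszani.

suliwaszani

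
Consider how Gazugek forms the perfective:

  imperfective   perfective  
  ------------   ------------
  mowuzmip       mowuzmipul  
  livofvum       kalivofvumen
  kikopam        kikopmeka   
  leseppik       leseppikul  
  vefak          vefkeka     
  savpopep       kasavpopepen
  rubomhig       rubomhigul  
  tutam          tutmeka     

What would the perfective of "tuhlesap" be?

tuhlespeka

leseppik and vefak both end in -k yet inflect differently (leseppikul, vefkeka), so the final letter is not what conditions the rule; the last vowel is.
"tuhlesap" has last vowel 'a'. The stems whose last vowel is 'a' (tutam → tutmeka, kikopam → kikopmeka, vefak → vefkeka) delete the last vowel and add -eka.
So tuhlesap → tuhlespeka.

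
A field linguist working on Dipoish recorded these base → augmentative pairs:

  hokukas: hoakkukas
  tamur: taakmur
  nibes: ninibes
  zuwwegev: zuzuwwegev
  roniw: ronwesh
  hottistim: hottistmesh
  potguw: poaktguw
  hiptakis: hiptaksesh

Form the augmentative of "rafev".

rarafev

nibes and hiptakis both end in -s yet inflect differently (ninibes, hiptaksesh), so the final letter is not what conditions the rule; the last vowel is.
"rafev" has last vowel 'e'. The stems whose last vowel is 'e' (nibes → ninibes, zuwwegev → zuzuwwegev) repeat the first consonant+vowel as a prefix.
So rafev → rarafev.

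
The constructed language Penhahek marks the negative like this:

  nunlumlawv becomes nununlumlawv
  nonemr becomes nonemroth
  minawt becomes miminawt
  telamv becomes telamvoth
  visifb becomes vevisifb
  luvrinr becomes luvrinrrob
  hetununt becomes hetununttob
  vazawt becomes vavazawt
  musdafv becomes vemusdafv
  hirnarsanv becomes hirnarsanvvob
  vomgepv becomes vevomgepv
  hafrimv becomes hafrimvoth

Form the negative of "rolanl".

nunlumlawv and telamv both end in -v yet inflect differently (nununlumlawv, telamvoth), so the final letter is not what conditions the rule; the second-to-last letter is.
"rolanl" has second-to-last letter 'n'. The stems whose second-to-last letter is 'n' (hetununt → hetununttob, luvrinr → luvrinrrob, hirnarsanv → hirnarsanvvob) double the final consonant and add -ob.
The other patterns: stems whose second-to-last letter is 'w' repeat the first consonant+vowel as a prefix; stems whose second-to-last letter is 'm' add -oth; stems whose second-to-last letter is 'f' or 'p' add the prefix ve-.
So rolanl → rolanllob.

rolanllob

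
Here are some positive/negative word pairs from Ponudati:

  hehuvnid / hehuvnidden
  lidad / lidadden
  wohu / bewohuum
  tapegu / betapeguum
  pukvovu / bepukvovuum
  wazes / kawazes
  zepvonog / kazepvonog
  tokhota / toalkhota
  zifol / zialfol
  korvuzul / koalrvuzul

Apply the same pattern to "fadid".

fadidden

lidad and tokhota both have last vowel 'a' yet inflect differently (lidadden, toalkhota), so the last vowel is not what conditions the rule; the final letter is.
"fadid" ends in -d. The stems ending in -d (hehuvnid → hehuvnidden, lidad → lidadden) double the final consonant and add -en.
The other patterns: stems ending in -u add be- … -um around the stem; stems ending in -g or -s add the prefix ka-; stems ending in -a or -l insert -al- after the first vowel.
So fadid → fadidden.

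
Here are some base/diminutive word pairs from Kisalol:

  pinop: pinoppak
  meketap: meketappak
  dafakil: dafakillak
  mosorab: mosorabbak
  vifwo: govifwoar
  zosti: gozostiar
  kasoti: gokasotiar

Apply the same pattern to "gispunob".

gispunobbak

pinop and vifwo both have last vowel 'o' yet inflect differently (pinoppak, govifwoar), so the last vowel is not what conditions the rule; whether the stem ends in a vowel or a consonant is.
"gispunob" ends in a consonant. The stems ending in a consonant (pinop → pinoppak, meketap → meketappak, dafakil → dafakillak) double the final consonant and add -ak.
So gispunob → gispunobbak.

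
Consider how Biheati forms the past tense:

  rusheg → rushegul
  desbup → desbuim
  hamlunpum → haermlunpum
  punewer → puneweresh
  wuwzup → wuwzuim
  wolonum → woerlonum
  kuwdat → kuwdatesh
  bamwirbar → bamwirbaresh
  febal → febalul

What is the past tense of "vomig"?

desbup and wolonum both have last vowel 'u' yet inflect differently (desbuim, woerlonum), so the last vowel is not what conditions the rule; the final letter is.
"vomig" ends in -g. The one such stem in the data (rusheg → rushegul) adds -ul, so the same rule applies.
The other patterns: stems ending in -p drop the final letter and add -im; stems ending in -m insert -er- after the first vowel; stems ending in -r or -t add -esh.
So vomig → vomigul.

vomigul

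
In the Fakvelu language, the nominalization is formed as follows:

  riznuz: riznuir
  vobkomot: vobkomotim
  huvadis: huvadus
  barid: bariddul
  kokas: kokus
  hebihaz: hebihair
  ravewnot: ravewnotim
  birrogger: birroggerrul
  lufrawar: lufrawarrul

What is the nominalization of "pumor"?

"pumor" ends in -r. The stems ending in -r (lufrawar → lufrawarrul, birrogger → birroggerrul) double the final consonant and add -ul.
The other patterns: stems ending in -z drop the final letter and add -ir; stems ending in -s change the last vowel to 'u'; stems ending in -t add -im.
So pumor → pumorrul.

pumorrul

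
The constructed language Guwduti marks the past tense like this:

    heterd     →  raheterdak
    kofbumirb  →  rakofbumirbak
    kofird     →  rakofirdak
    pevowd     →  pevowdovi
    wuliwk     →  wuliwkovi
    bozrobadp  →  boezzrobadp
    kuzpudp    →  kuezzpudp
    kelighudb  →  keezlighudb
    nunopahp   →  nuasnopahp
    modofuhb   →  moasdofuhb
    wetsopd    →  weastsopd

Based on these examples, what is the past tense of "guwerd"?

heterd and pevowd both end in -d yet inflect differently (raheterdak, pevowdovi), so the final letter is not what conditions the rule; the second-to-last letter is.
"guwerd" has second-to-last letter 'r'. The stems whose second-to-last letter is 'r' (heterd → raheterdak, kofbumirb → rakofbumirbak, kofird → rakofirdak) add ra- … -ak around the stem.
So guwerd → raguwerdak.

raguwerdak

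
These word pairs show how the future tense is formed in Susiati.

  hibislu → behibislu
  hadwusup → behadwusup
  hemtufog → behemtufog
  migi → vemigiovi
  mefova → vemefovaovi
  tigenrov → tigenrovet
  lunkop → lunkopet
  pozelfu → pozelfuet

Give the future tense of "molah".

hadwusup and lunkop both end in -p yet inflect differently (behadwusup, lunkopet), so the final letter is not what conditions the rule; the first letter is.
"molah" begins with m-. The stems beginning with m- (migi → vemigiovi, mefova → vemefovaovi) add ve- … -ovi around the stem.
So molah → vemolahovi.

vemolahovi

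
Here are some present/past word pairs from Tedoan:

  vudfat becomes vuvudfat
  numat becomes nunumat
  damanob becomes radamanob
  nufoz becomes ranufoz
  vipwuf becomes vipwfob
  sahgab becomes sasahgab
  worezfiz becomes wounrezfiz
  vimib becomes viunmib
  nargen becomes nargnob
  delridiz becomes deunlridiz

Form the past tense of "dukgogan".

sahgab and damanob both end in -b yet inflect differently (sasahgab, radamanob), so the final letter is not what conditions the rule; the last vowel is.
"dukgogan" has last vowel 'a'. The stems whose last vowel is 'a' (sahgab → sasahgab, numat → nunumat, vudfat → vuvudfat) repeat the first consonant+vowel as a prefix.
The other patterns: stems whose last vowel is 'e' or 'u' delete the last vowel and add -ob; stems whose last vowel is 'o' add the prefix ra-; stems whose last vowel is 'i' insert -un- after the first vowel.
So dukgogan → dudukgogan.

dudukgogan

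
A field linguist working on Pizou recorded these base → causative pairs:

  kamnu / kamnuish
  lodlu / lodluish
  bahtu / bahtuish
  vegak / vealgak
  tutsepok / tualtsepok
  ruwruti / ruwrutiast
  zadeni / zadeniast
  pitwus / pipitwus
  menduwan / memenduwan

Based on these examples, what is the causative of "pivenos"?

kamnu and pitwus both have last vowel 'u' yet inflect differently (kamnuish, pipitwus), so the last vowel is not what conditions the rule; the final letter is.
"pivenos" ends in -s. The one such stem in the data (pitwus → pipitwus) repeats the first consonant+vowel as a prefix (as does menduwan), so the same rule applies.
So pivenos → pipivenos.

pipivenos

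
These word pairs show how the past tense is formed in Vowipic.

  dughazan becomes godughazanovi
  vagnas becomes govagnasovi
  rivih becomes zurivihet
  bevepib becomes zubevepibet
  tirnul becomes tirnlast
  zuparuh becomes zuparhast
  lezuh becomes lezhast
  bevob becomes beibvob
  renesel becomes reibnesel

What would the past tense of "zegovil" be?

zuzegovilet

rivih and zuparuh both end in -h yet inflect differently (zurivihet, zuparhast), so the final letter is not what conditions the rule; the last vowel is.
"zegovil" has last vowel 'i'. The stems whose last vowel is 'i' (rivih → zurivihet, bevepib → zubevepibet) add zu- … -et around the stem.
The other patterns: stems whose last vowel is 'a' add go- … -ovi around the stem; stems whose last vowel is 'u' delete the last vowel and add -ast; stems whose last vowel is 'e' or 'o' insert -ib- after the first vowel.
So zegovil → zuzegovilet.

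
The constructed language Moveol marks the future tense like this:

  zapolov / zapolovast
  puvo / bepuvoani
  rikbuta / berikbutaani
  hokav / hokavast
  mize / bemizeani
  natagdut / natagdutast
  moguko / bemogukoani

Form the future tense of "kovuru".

bekovuruani

zapolov and puvo both have last vowel 'o' yet inflect differently (zapolovast, bepuvoani), so the last vowel is not what conditions the rule; whether the stem ends in a vowel or a consonant is.
"kovuru" ends in a vowel. The stems ending in a vowel (mize → bemizeani, puvo → bepuvoani, rikbuta → berikbutaani) add be- … -ani around the stem.
So kovuru → bekovuruani.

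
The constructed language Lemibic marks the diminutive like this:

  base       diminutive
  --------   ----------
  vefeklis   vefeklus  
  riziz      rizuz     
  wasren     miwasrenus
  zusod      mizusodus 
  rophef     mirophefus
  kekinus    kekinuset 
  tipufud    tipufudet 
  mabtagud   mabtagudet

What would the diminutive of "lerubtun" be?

"lerubtun" has last vowel 'u'. The stems whose last vowel is 'u' (kekinus → kekinuset, tipufud → tipufudet, mabtagud → mabtagudet) add -et.
The other patterns: stems whose last vowel is 'i' change the last vowel to 'u'; stems whose last vowel is 'e' or 'o' add mi- … -us around the stem.
So lerubtun → lerubtunet.

lerubtunet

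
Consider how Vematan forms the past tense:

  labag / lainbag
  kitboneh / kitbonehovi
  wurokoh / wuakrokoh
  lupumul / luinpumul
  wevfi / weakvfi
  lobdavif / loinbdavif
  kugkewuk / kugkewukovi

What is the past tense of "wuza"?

wurokoh and kitboneh both end in -h yet inflect differently (wuakrokoh, kitbonehovi), so the final letter is not what conditions the rule; the first letter is.
"wuza" begins with w-. The stems beginning with w- (wurokoh → wuakrokoh, wevfi → weakvfi) insert -ak- after the first vowel.
The other patterns: stems beginning with l- insert -in- after the first vowel; stems beginning with k- add -ovi.
So wuza → wuakza.

wuakza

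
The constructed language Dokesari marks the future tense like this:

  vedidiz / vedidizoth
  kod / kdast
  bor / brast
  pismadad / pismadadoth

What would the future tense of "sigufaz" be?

kod and pismadad both end in -d yet inflect differently (kdast, pismadadoth), so the final letter is not what conditions the rule; the number of vowels is.
"sigufaz" has 3 vowels. The stems with 3 vowels (vedidiz → vedidizoth, pismadad → pismadadoth) add -oth.
So sigufaz → sigufazoth.

sigufazoth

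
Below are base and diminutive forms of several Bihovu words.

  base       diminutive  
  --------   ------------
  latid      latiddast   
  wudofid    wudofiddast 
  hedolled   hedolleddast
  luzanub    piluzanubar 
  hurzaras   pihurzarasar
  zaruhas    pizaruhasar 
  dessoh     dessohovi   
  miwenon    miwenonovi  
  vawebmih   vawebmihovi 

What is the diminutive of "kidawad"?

latid and vawebmih both have last vowel 'i' yet inflect differently (latiddast, vawebmihovi), so the last vowel is not what conditions the rule; the final letter is.
"kidawad" ends in -d. The stems ending in -d (latid → latiddast, wudofid → wudofiddast, hedolled → hedolleddast) double the final consonant and add -ast.
The other patterns: stems ending in -b or -s add pi- … -ar around the stem; stems ending in -h or -n add -ovi.
So kidawad → kidawaddast.

kidawaddast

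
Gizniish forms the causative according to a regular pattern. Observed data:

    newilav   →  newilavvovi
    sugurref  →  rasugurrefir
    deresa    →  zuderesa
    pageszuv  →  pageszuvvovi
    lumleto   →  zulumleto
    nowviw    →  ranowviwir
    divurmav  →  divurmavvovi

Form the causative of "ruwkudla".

zuruwkudla

divurmav and deresa both have last vowel 'a' yet inflect differently (divurmavvovi, zuderesa), so the last vowel is not what conditions the rule; the final letter is.
"ruwkudla" ends in -a. The one such stem in the data (deresa → zuderesa) adds the prefix zu-, so the same rule applies.
The other patterns: stems ending in -f or -w add ra- … -ir around the stem; stems ending in -v double the final consonant and add -ovi.
So ruwkudla → zuruwkudla.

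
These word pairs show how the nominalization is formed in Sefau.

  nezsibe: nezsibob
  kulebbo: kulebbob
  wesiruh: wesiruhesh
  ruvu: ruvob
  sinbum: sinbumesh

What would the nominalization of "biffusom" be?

wesiruh and ruvu both have last vowel 'u' yet inflect differently (wesiruhesh, ruvob), so the last vowel is not what conditions the rule; whether the stem ends in a vowel or a consonant is.
"biffusom" ends in a consonant. The stems ending in a consonant (wesiruh → wesiruhesh, sinbum → sinbumesh) add -esh.
The other pattern: stems ending in a vowel drop the final letter and add -ob.
So biffusom → biffusomesh.

biffusomesh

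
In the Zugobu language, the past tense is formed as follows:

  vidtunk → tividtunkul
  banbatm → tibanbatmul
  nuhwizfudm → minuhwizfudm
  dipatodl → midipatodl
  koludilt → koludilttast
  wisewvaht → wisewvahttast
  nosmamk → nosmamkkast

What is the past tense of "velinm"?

banbatm and nuhwizfudm both end in -m yet inflect differently (tibanbatmul, minuhwizfudm), so the final letter is not what conditions the rule; the second-to-last letter is.
"velinm" has second-to-last letter 'n'. The one such stem in the data (vidtunk → tividtunkul) adds ti- … -ul around the stem, so the same rule applies.
So velinm → tivelinmul.

tivelinmul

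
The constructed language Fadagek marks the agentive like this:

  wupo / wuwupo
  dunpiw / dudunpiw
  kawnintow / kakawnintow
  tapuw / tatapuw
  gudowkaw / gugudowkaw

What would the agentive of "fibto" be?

fifibto

Every pair shown (wupo → wuwupo, dunpiw → dudunpiw, kawnintow → kakawnintow, …) follows the same rule: repeat the first consonant+vowel as a prefix.
So fibto → fifibto.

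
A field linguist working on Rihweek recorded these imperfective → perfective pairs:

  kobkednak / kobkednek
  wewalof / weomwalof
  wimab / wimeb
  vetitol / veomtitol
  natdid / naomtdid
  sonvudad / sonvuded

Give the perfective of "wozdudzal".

wozdudzel

sonvudad and natdid both end in -d yet inflect differently (sonvuded, naomtdid), so the final letter is not what conditions the rule; the last vowel is.
"wozdudzal" has last vowel 'a'. The stems whose last vowel is 'a' (sonvudad → sonvuded, wimab → wimeb, kobkednak → kobkednek) change the last vowel to 'e'.
So wozdudzal → wozdudzel.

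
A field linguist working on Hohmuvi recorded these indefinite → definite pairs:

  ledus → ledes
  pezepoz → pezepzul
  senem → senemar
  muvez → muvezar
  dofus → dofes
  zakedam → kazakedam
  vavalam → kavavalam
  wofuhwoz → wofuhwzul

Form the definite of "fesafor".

pezepoz and muvez both end in -z yet inflect differently (pezepzul, muvezar), so the final letter is not what conditions the rule; the last vowel is.
"fesafor" has last vowel 'o'. The stems whose last vowel is 'o' (pezepoz → pezepzul, wofuhwoz → wofuhwzul) delete the last vowel and add -ul.
The other patterns: stems whose last vowel is 'e' add -ar; stems whose last vowel is 'u' change the last vowel to 'e'; stems whose last vowel is 'a' add the prefix ka-.
So fesafor → fesafrul.

fesafrul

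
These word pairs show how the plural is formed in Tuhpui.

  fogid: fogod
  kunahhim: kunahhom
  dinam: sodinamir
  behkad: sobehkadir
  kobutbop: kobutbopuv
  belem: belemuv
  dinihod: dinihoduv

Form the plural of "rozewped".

"rozewped" has last vowel 'e'. The one such stem in the data (belem → belemuv) adds -uv, so the same rule applies.
The other patterns: stems whose last vowel is 'i' change the last vowel to 'o'; stems whose last vowel is 'a' add so- … -ir around the stem.
So rozewped → rozewpeduv.

rozewpeduv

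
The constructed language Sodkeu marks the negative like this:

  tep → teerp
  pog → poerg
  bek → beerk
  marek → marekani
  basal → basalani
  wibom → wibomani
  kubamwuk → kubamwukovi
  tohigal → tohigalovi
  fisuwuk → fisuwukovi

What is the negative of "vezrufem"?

vezrufemovi

"vezrufem" has 3 vowels. The stems with 3 vowels (kubamwuk → kubamwukovi, tohigal → tohigalovi, fisuwuk → fisuwukovi) add -ovi.
The other patterns: stems with 1 vowel insert -er- after the first vowel; stems with 2 vowels add -ani.
So vezrufem → vezrufemovi.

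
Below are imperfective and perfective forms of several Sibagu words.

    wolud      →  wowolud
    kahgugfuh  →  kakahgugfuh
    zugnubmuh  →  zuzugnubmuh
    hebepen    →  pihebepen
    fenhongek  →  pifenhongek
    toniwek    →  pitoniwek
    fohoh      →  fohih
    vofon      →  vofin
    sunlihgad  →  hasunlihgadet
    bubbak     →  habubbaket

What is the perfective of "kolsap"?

hakolsapet

kahgugfuh and fohoh both end in -h yet inflect differently (kakahgugfuh, fohih), so the final letter is not what conditions the rule; the last vowel is.
"kolsap" has last vowel 'a'. The stems whose last vowel is 'a' (sunlihgad → hasunlihgadet, bubbak → habubbaket) add ha- … -et around the stem.
The other patterns: stems whose last vowel is 'u' repeat the first consonant+vowel as a prefix; stems whose last vowel is 'e' add the prefix pi-; stems whose last vowel is 'o' change the last vowel to 'i'.
So kolsap → hakolsapet.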